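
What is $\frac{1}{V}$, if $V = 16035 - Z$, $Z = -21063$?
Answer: $\frac{1}{37098} \approx 2.6956 \cdot 10^{-5}$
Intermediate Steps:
$V = 37098$ ($V = 16035 - -21063 = 16035 + 21063 = 37098$)
$\frac{1}{V} = \frac{1}{37098}$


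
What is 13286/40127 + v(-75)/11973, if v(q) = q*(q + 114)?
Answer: 1069277/12318989 ≈ 0.086799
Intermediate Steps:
v(q) = q*(114 + q)
13286/40127 + v(-75)/11973 = 13286/40127 - 75*(114 - 75)/11973 = 13286*(1/40127) - 75*39*(1/11973) = 13286/40127 - 2925*1/11973 = 13286/40127 - 75/307 = 1069277/12318989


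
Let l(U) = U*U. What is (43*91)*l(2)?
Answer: 15652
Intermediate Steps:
l(U) = U²
(43*91)*l(2) = (43*91)*2² = 3913*4 = 15652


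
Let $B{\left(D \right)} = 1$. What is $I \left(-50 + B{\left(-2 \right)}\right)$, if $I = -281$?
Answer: $13769$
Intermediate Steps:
$I \left(-50 + B{\left(-2 \right)}\right) = - 281 \left(-50 + 1\right) = \left(-281\right) \left(-49\right) = 13769$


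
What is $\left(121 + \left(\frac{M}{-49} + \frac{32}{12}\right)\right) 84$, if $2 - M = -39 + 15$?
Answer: $\frac{72404}{7} \approx 10343.0$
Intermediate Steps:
$M = 26$ ($M = 2 - \left(-39 + 15\right) = 2 - -24 = 2 + 24 = 26$)
$\left(121 + \left(\frac{M}{-49} + \frac{32}{12}\right)\right) 84 = \left(121 + \left(\frac{26}{-49} + \frac{32}{12}\right)\right) 84 = \left(121 + \left(26 \left(- \frac{1}{49}\right) + 32 \cdot \frac{1}{12}\right)\right) 84 = \left(121 + \left(- \frac{26}{49} + \frac{8}{3}\right)\right) 84 = \left(121 + \frac{314}{147}\right) 84 = \frac{18101}{147} \cdot 84 = \frac{72404}{7}$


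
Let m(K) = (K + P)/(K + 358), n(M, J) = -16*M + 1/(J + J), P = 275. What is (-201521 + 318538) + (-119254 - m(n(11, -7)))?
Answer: -5699024/2547 ≈ -2237.5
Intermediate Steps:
n(M, J) = 1/(2*J) - 16*M (n(M, J) = -16*M + 1/(2*J) = 1/(2*J) - 16*M)
m(K) = (275 + K)/(358 + K) (m(K) = (K + 275)/(K + 358) = (275 + K)/(358 + K))
(-201521 + 318538) + (-119254 - m(n(11, -7))) = (-201521 + 318538) + (-119254 - (275 + ((1/2)/(-7) - 16*11))/(358 + ((1/2)/(-7) - 16*11))) = 117017 + (-119254 - (275 + ((1/2)*(-1/7) - 176))/(358 + ((1/2)*(-1/7) - 176))) = 117017 + (-119254 - (275 + (-1/14 - 176))/(358 + (-1/14 - 176))) = 117017 + (-119254 - (275 - 2465/14)/(358 - 2465/14)) = 117017 + (-119254 - 1385/(2547/14*14)) = 117017 + (-119254 - 14*1385/(2547*14)) = 117017 + (-119254 - 1*1385/2547) = 117017 + (-119254 - 1385/2547) = 117017 - 303741323/2547 = -5699024/2547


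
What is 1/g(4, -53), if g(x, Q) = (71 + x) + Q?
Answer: 1/22 ≈ 0.045455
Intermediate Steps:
g(x, Q) = 71 + Q + x
1/g(4, -53) = 1/(71 - 53 + 4) = 1/22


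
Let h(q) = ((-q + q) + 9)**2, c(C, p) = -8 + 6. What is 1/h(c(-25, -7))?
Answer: 1/81 ≈ 0.012346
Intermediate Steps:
c(C, p) = -2
h(q) = 81 (h(q) = (0 + 9)**2 = 9**2 = 81)
1/h(c(-25, -7)) = 1/81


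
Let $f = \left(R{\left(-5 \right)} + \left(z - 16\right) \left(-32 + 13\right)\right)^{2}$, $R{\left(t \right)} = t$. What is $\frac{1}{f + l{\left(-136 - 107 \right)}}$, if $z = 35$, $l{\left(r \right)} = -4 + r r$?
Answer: $\frac{1}{193001} \approx 5.1813 \cdot 10^{-6}$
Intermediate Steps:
$l{\left(r \right)} = -4 + r^{2}$
$f = 133956$ ($f = \left(-5 + \left(35 - 16\right) \left(-32 + 13\right)\right)^{2} = \left(-5 + 19 \left(-19\right)\right)^{2} = \left(-5 - 361\right)^{2} = \left(-366\right)^{2} = 133956$)
$\frac{1}{f + l{\left(-136 - 107 \right)}} = \frac{1}{133956 - \left(4 - \left(-136 - 107\right)^{2}\right)} = \frac{1}{133956 - \left(4 - \left(-243\right)^{2}\right)} = \frac{1}{133956 + \left(-4 + 59049\right)} = \frac{1}{133956 + 59045} = \frac{1}{193001}$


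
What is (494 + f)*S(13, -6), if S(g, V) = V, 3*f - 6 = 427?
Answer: -3830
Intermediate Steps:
f = 433/3 (f = 2 + (⅓)*427 = 2 + 427/3 = 433/3 ≈ 144.33)
(494 + f)*S(13, -6) = (494 + 433/3)*(-6) = (1915/3)*(-6) = -3830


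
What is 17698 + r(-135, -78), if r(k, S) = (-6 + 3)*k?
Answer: 18103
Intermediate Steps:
r(k, S) = -3*k
17698 + r(-135, -78) = 17698 - 3*(-135) = 17698 + 405 = 18103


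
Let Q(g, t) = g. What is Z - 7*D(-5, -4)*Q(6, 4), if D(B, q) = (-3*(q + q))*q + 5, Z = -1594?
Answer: 2228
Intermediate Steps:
D(B, q) = 5 - 6*q² (D(B, q) = (-6*q)*q + 5 = -6*q² + 5 = 5 - 6*q²)
Z - 7*D(-5, -4)*Q(6, 4) = -1594 - 7*(5 - 6*(-4)²)*6 = -1594 - 7*(5 - 6*16)*6 = -1594 - 7*(5 - 96)*6 = -1594 - 7*(-91)*6 = -1594 - (-637)*6 = -1594 - 1*(-3822) = -1594 + 3822 = 2228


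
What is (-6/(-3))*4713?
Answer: 9426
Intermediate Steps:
(-6/(-3))*4713 = -⅓*(-6)*4713 = 2*4713 = 9426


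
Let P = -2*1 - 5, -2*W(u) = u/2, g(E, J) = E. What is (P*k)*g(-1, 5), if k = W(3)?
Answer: -21/4 ≈ -5.2500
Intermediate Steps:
W(u) = -u/4 (W(u) = -u/(2*2) = -u/4)
P = -7 (P = -2 - 5 = -7)
k = -3/4 (k = -1/4*3 = -3/4 ≈ -0.75000)
(P*k)*g(-1, 5) = -7*(-3/4)*(-1) = (21/4)*(-1) = -21/4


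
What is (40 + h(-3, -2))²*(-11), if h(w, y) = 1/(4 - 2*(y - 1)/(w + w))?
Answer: -161051/9 ≈ -17895.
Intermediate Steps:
h(w, y) = 1/(4 - (-1 + y)/w) (h(w, y) = 1/(4 - 2*(-1 + y)/(2*w)) = 1/(4 - 2*(-1 + y)*1/(2*w)) = 1/(4 - (-1 + y)/w))
(40 + h(-3, -2))²*(-11) = (40 - 3/(1 - 1*(-2) + 4*(-3)))²*(-11) = (40 - 3/(1 + 2 - 12))²*(-11) = (40 - 3/(-9))²*(-11) = (40 - 3*(-⅑))²*(-11) = (40 + ⅓)²*(-11) = (121/3)²*(-11) = (14641/9)*(-11) = -161051/9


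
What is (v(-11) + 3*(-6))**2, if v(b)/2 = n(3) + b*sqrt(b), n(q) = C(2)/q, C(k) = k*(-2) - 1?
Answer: -43820/9 + 2816*I*sqrt(11)/3 ≈ -4868.9 + 3113.2*I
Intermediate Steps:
C(k) = -1 - 2*k (C(k) = -2*k - 1 = -1 - 2*k)
n(q) = -5/q (n(q) = (-1 - 2*2)/q = (-1 - 4)/q = -5/q)
v(b) = -10/3 + 2*b**(3/2) (v(b) = 2*(-5/3 + b*sqrt(b)) = 2*(-5*1/3 + b**(3/2)) = 2*(-5/3 + b**(3/2)) = -10/3 + 2*b**(3/2))
(v(-11) + 3*(-6))**2 = ((-10/3 + 2*(-11)**(3/2)) + 3*(-6))**2 = ((-10/3 + 2*(-11*I*sqrt(11))) - 18)**2 = ((-10/3 - 22*I*sqrt(11)) - 18)**2 = (-64/3 - 22*I*sqrt(11))**2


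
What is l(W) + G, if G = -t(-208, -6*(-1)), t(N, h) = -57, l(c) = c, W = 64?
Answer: 121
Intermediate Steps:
G = 57 (G = -1*(-57) = 57)
l(W) + G = 64 + 57 = 121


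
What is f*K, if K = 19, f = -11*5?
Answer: -1045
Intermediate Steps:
f = -55
f*K = -55*19 = -1045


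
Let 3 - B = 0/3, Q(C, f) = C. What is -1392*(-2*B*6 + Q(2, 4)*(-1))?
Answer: 52896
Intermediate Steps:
B = 3 (B = 3 - 0/3 = 3 - 1*0 = 3 + 0 = 3)
-1392*(-2*B*6 + Q(2, 4)*(-1)) = -1392*(-2*3*6 + 2*(-1)) = -1392*(-6*6 - 2) = -1392*(-36 - 2) = -1392*(-38) = 52896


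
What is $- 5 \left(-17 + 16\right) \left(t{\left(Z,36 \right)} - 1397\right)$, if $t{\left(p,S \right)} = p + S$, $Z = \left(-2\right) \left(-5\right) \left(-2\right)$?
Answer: $-6905$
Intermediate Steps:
$Z = -20$ ($Z = 10 \left(-2\right) = -20$)
$t{\left(p,S \right)} = S + p$
$- 5 \left(-17 + 16\right) \left(t{\left(Z,36 \right)} - 1397\right) = - 5 \left(-17 + 16\right) \left(\left(36 - 20\right) - 1397\right) = \left(-5\right) \left(-1\right) \left(16 - 1397\right) = 5 \left(-1381\right) = -6905$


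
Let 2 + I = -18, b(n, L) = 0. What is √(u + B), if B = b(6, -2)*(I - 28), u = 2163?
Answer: √2163 ≈ 46.508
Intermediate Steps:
I = -20 (I = -2 - 18 = -20)
B = 0 (B = 0*(-20 - 28) = 0*(-48) = 0)
√(u + B) = √(2163 + 0) = √2163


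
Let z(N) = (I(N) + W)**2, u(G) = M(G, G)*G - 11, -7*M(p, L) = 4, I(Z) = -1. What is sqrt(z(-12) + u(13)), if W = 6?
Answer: sqrt(322)/7 ≈ 2.5635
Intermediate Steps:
M(p, L) = -4/7 (M(p, L) = -1/7*4 = -4/7)
u(G) = -11 - 4*G/7 (u(G) = -4*G/7 - 11 = -11 - 4*G/7)
z(N) = 25 (z(N) = (-1 + 6)**2 = 5**2 = 25)
sqrt(z(-12) + u(13)) = sqrt(25 + (-11 - 4/7*13)) = sqrt(25 + (-11 - 52/7)) = sqrt(25 - 129/7) = sqrt(46/7) = sqrt(322)/7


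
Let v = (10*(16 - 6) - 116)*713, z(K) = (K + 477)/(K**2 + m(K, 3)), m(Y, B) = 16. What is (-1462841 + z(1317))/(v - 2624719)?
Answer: 2537305026911/4572375462135 ≈ 0.55492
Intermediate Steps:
z(K) = (477 + K)/(16 + K**2) (z(K) = (K + 477)/(K**2 + 16) = (477 + K)/(16 + K**2))
v = -11408 (v = (10*10 - 116)*713 = (100 - 116)*713 = -16*713 = -11408)
(-1462841 + z(1317))/(v - 2624719) = (-1462841 + (477 + 1317)/(16 + 1317**2))/(-11408 - 2624719) = (-1462841 + 1794/(16 + 1734489))/(-2636127) = (-1462841 + 1794/1734505)*(-1/2636127) = -2537305026911/1734505*(-1/2636127) = 2537305026911/4572375462135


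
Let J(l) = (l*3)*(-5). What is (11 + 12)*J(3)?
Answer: -1035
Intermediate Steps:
J(l) = -15*l (J(l) = (3*l)*(-5) = -15*l)
(11 + 12)*J(3) = (11 + 12)*(-15*3) = 23*(-45) = -1035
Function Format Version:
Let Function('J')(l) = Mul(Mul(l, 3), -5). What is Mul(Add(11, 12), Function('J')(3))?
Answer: -1035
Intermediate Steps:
Function('J')(l) = Mul(-15, l) (Function('J')(l) = Mul(Mul(3, l), -5) = Mul(-15, l))
Mul(Add(11, 12), Function('J')(3)) = Mul(Add(11, 12), Mul(-15, 3)) = Mul(23, -45) = -1035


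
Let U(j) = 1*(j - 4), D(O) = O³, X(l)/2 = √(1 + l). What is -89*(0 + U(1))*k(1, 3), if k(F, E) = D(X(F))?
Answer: 4272*√2 ≈ 6041.5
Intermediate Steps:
X(l) = 2*√(1 + l)
k(F, E) = 8*(1 + F)^(3/2) (k(F, E) = (2*√(1 + F))³ = 8*(1 + F)^(3/2))
U(j) = -4 + j (U(j) = 1*(-4 + j) = -4 + j)
-89*(0 + U(1))*k(1, 3) = -89*(0 + (-4 + 1))*8*(1 + 1)^(3/2) = -89*(0 - 3)*8*2^(3/2) = -(-267)*8*(2*√2) = -(-267)*16*√2 = -(-4272)*√2 = 4272*√2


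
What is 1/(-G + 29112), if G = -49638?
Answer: 1/78750 ≈ 1.2698e-5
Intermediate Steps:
1/(-G + 29112) = 1/(-1*(-49638) + 29112) = 1/(49638 + 29112) = 1/78750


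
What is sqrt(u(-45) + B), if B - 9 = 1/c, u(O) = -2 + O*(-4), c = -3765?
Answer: 13*sqrt(15684990)/3765 ≈ 13.675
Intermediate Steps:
u(O) = -2 - 4*O
B = 33884/3765 (B = 9 + 1/(-3765) = 9 - 1/3765 = 33884/3765 ≈ 8.9997)
sqrt(u(-45) + B) = sqrt((-2 - 4*(-45)) + 33884/3765) = sqrt((-2 + 180) + 33884/3765) = sqrt(178 + 33884/3765) = sqrt(704054/3765) = 13*sqrt(15684990)/3765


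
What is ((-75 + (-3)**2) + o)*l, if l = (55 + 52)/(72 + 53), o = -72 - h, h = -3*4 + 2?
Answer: -13696/125 ≈ -109.57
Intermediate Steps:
h = -10 (h = -12 + 2 = -10)
o = -62 (o = -72 - 1*(-10) = -72 + 10 = -62)
l = 107/125 ≈ 0.85600
((-75 + (-3)**2) + o)*l = ((-75 + (-3)**2) - 62)*(107/125) = ((-75 + 9) - 62)*(107/125) = (-66 - 62)*(107/125) = -128*107/125 = -13696/125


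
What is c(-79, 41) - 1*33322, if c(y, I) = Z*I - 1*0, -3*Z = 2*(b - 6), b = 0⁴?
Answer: -33158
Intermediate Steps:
b = 0
Z = 4 (Z = -2*(0 - 6)/3 = -2*(-6)/3 = -⅓*(-12) = 4)
c(y, I) = 4*I (c(y, I) = 4*I - 1*0 = 4*I + 0 = 4*I)
c(-79, 41) - 1*33322 = 4*41 - 1*33322 = 164 - 33322 = -33158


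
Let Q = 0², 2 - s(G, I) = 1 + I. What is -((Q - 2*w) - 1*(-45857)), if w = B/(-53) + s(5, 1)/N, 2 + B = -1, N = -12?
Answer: -2430415/53 ≈ -45857.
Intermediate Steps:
s(G, I) = 1 - I (s(G, I) = 2 - (1 + I) = 2 + (-1 - I) = 1 - I)
B = -3 (B = -2 - 1 = -3)
Q = 0
w = 3/53 (w = -3/(-53) + (1 - 1*1)/(-12) = -3*(-1/53) + (1 - 1)*(-1/12) = 3/53 + 0*(-1/12) = 3/53 + 0 = 3/53 ≈ 0.056604)
-((Q - 2*w) - 1*(-45857)) = -((0 - 2*3/53) - 1*(-45857)) = -((0 - 6/53) + 45857) = -(-6/53 + 45857) = -1*2430415/53 = -2430415/53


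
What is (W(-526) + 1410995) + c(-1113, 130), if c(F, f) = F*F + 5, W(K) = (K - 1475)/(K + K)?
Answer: 2787558989/1052 ≈ 2.6498e+6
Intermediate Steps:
W(K) = (-1475 + K)/(2*K) (W(K) = (-1475 + K)/((2*K)) = (-1475 + K)*(1/(2*K)) = (-1475 + K)/(2*K))
c(F, f) = 5 + F**2 (c(F, f) = F**2 + 5 = 5 + F**2)
(W(-526) + 1410995) + c(-1113, 130) = ((1/2)*(-1475 - 526)/(-526) + 1410995) + (5 + (-1113)**2) = ((1/2)*(-1/526)*(-2001) + 1410995) + (5 + 1238769) = (2001/1052 + 1410995) + 1238774 = 1484368741/1052 + 1238774 = 2787558989/1052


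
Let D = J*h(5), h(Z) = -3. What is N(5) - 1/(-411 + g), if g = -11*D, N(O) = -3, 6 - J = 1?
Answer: -737/246 ≈ -2.9959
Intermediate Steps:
J = 5 (J = 6 - 1*1 = 6 - 1 = 5)
D = -15 (D = 5*(-3) = -15)
g = 165 (g = -11*(-15) = 165)
N(5) - 1/(-411 + g) = -3 - 1/(-411 + 165) = -3 - 1/(-246) = -3 - 1*(-1/246) = -3 + 1/246 = -737/246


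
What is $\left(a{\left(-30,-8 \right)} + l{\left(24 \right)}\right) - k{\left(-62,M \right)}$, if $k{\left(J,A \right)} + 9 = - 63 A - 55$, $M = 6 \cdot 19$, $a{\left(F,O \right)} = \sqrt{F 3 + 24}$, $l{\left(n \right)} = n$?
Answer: $7270 + i \sqrt{66} \approx 7270.0 + 8.124 i$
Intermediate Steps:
$a{\left(F,O \right)} = \sqrt{24 + 3 F}$ ($a{\left(F,O \right)} = \sqrt{3 F + 24} = \sqrt{24 + 3 F}$)
$M = 114$
$k{\left(J,A \right)} = -64 - 63 A$ ($k{\left(J,A \right)} = -9 - \left(55 + 63 A\right) = -64 - 63 A$)
$\left(a{\left(-30,-8 \right)} + l{\left(24 \right)}\right) - k{\left(-62,M \right)} = \left(\sqrt{24 + 3 \left(-30\right)} + 24\right) - \left(-64 - 7182\right) = \left(\sqrt{24 - 90} + 24\right) - \left(-64 - 7182\right) = \left(\sqrt{-66} + 24\right) - -7246 = \left(i \sqrt{66} + 24\right) + 7246 = \left(24 + i \sqrt{66}\right) + 7246 = 7270 + i \sqrt{66}$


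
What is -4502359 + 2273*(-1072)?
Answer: -6939015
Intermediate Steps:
-4502359 + 2273*(-1072) = -4502359 - 2436656 = -6939015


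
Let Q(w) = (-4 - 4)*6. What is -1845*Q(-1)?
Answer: 88560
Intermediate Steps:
Q(w) = -48 (Q(w) = -8*6 = -48)
-1845*Q(-1) = -1845*(-48) = -1*(-88560) = 88560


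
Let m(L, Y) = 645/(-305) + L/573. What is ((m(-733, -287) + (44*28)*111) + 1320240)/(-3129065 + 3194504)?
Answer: 50926122746/2287289367 ≈ 22.265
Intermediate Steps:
m(L, Y) = -129/61 + L/573 (m(L, Y) = 645*(-1/305) + L*(1/573) = -129/61 + L/573)
((m(-733, -287) + (44*28)*111) + 1320240)/(-3129065 + 3194504) = (((-129/61 + (1/573)*(-733)) + (44*28)*111) + 1320240)/(-3129065 + 3194504) = (((-129/61 - 733/573) + 1232*111) + 1320240)/65439 = ((-118630/34953 + 136752) + 1320240)*(1/65439) = (4779774026/34953 + 1320240)*(1/65439) = (50926122746/34953)*(1/65439) = 50926122746/2287289367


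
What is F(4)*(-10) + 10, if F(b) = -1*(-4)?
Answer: -30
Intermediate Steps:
F(b) = 4
F(4)*(-10) + 10 = 4*(-10) + 10 = -40 + 10 = -30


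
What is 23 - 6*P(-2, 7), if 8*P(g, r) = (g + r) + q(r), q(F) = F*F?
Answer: -35/2 ≈ -17.500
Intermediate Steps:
q(F) = F**2
P(g, r) = g/8 + r/8 + r**2/8 (P(g, r) = ((g + r) + r**2)/8 = (g + r + r**2)/8 = g/8 + r/8 + r**2/8)
23 - 6*P(-2, 7) = 23 - 6*((1/8)*(-2) + (1/8)*7 + (1/8)*7**2) = 23 - 6*(-1/4 + 7/8 + (1/8)*49) = 23 - 6*(-1/4 + 7/8 + 49/8) = 23 - 6*27/4 = 23 - 81/2 = -35/2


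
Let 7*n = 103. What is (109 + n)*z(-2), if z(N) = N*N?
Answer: 3464/7 ≈ 494.86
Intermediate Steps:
n = 103/7 (n = (⅐)*103 = 103/7 ≈ 14.714)
z(N) = N²
(109 + n)*z(-2) = (109 + 103/7)*(-2)² = (866/7)*4 = 3464/7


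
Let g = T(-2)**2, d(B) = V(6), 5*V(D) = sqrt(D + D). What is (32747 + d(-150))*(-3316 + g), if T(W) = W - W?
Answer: -108589052 - 6632*sqrt(3)/5 ≈ -1.0859e+8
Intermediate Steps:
T(W) = 0
V(D) = sqrt(2)*sqrt(D)/5 (V(D) = sqrt(D + D)/5 = sqrt(2*D)/5 = (sqrt(2)*sqrt(D))/5 = sqrt(2)*sqrt(D)/5)
d(B) = 2*sqrt(3)/5 (d(B) = sqrt(2)*sqrt(6)/5 = 2*sqrt(3)/5)
g = 0 (g = 0**2 = 0)
(32747 + d(-150))*(-3316 + g) = (32747 + 2*sqrt(3)/5)*(-3316 + 0) = (32747 + 2*sqrt(3)/5)*(-3316) = -108589052 - 6632*sqrt(3)/5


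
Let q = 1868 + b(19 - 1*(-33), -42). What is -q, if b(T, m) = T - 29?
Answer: -1891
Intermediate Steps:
b(T, m) = -29 + T
q = 1891 (q = 1868 + (-29 + (19 - 1*(-33))) = 1868 + (-29 + (19 + 33)) = 1868 + (-29 + 52) = 1868 + 23 = 1891)
-q = -1*1891 = -1891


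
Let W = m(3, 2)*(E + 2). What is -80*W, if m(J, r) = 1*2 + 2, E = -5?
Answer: 960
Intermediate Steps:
m(J, r) = 4 (m(J, r) = 2 + 2 = 4)
W = -12 (W = 4*(-5 + 2) = 4*(-3) = -12)
-80*W = -80*(-12) = 960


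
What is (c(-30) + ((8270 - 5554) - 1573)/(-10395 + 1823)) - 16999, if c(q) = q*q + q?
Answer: -138258931/8572 ≈ -16129.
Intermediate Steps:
c(q) = q + q² (c(q) = q² + q = q + q²)
(c(-30) + ((8270 - 5554) - 1573)/(-10395 + 1823)) - 16999 = (-30*(1 - 30) + ((8270 - 5554) - 1573)/(-10395 + 1823)) - 16999 = (-30*(-29) + (2716 - 1573)/(-8572)) - 16999 = (870 + 1143*(-1/8572)) - 16999 = (870 - 1143/8572) - 16999 = 7456497/8572 - 16999 = -138258931/8572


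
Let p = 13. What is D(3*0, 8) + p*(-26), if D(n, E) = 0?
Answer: -338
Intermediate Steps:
D(3*0, 8) + p*(-26) = 0 + 13*(-26) = 0 - 338 = -338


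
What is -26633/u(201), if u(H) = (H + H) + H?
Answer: -26633/603 ≈ -44.167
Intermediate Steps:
u(H) = 3*H (u(H) = 2*H + H = 3*H)
-26633/u(201) = -26633/(3*201) = -26633/603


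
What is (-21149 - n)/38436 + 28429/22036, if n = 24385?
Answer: 7442485/70581308 ≈ 0.10545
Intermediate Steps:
(-21149 - n)/38436 + 28429/22036 = (-21149 - 1*24385)/38436 + 28429/22036 = (-21149 - 24385)*(1/38436) + 28429*(1/22036) = -45534*1/38436 + 28429/22036 = -7589/6406 + 28429/22036 = 7442485/70581308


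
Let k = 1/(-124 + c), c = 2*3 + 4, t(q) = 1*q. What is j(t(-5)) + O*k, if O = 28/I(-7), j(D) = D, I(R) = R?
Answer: -283/57 ≈ -4.9649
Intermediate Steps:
t(q) = q
c = 10 (c = 6 + 4 = 10)
k = -1/114 (k = 1/(-124 + 10) = 1/(-114) = -1/114 ≈ -0.0087719)
O = -4 (O = 28/(-7) = 28*(-⅐) = -4)
j(t(-5)) + O*k = -5 - 4*(-1/114) = -5 + 2/57 = -283/57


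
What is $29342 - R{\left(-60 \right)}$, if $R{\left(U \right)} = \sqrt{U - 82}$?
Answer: $29342 - i \sqrt{142} \approx 29342.0 - 11.916 i$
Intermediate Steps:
$R{\left(U \right)} = \sqrt{-82 + U}$
$29342 - R{\left(-60 \right)} = 29342 - \sqrt{-82 - 60} = 29342 - \sqrt{-142} = 29342 - i \sqrt{142}$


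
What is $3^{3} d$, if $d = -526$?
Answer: $-14202$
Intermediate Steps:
$3^{3} d = 3^{3} \left(-526\right) = 27 \left(-526\right) = -14202$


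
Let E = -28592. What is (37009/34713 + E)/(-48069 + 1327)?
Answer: 141782441/231793578 ≈ 0.61168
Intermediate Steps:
(37009/34713 + E)/(-48069 + 1327) = (37009/34713 - 28592)/(-48069 + 1327) = (37009*(1/34713) - 28592)/(-46742) = (5287/4959 - 28592)*(-1/46742) = -141782441/4959*(-1/46742) = 141782441/231793578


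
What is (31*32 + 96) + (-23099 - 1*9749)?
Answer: -31760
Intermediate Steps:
(31*32 + 96) + (-23099 - 1*9749) = (992 + 96) + (-23099 - 9749) = 1088 - 32848 = -31760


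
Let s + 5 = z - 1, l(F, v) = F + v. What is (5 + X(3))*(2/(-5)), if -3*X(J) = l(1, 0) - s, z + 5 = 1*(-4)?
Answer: 2/15 ≈ 0.13333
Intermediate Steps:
z = -9 (z = -5 + 1*(-4) = -5 - 4 = -9)
s = -15 (s = -5 + (-9 - 1) = -5 - 10 = -15)
X(J) = -16/3 (X(J) = -((1 + 0) - 1*(-15))/3 = -(1 + 15)/3 = -1/3*16 = -16/3)
(5 + X(3))*(2/(-5)) = (5 - 16/3)*(2/(-5)) = -2*(-1)/(3*5) = -1/3*(-2/5) = 2/15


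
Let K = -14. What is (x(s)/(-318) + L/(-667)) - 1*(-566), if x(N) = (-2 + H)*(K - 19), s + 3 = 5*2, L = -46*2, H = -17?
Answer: 1734247/3074 ≈ 564.17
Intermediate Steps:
L = -92
s = 7 (s = -3 + 5*2 = -3 + 10 = 7)
x(N) = 627 (x(N) = (-2 - 17)*(-14 - 19) = -19*(-33) = 627)
(x(s)/(-318) + L/(-667)) - 1*(-566) = (627/(-318) - 92/(-667)) - 1*(-566) = (627*(-1/318) - 92*(-1/667)) + 566 = (-209/106 + 4/29) + 566 = -5637/3074 + 566 = 1734247/3074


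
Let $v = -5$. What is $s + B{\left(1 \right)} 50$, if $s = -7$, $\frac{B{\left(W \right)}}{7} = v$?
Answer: $-1757$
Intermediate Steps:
$B{\left(W \right)} = -35$ ($B{\left(W \right)} = 7 \left(-5\right) = -35$)
$s + B{\left(1 \right)} 50 = -7 - 1750 = -1757$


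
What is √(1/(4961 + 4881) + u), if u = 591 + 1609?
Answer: √213102930642/9842 ≈ 46.904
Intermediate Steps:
u = 2200
√(1/(4961 + 4881) + u) = √(1/(4961 + 4881) + 2200) = √(1/9842 + 2200) = √(21652401/9842) = √213102930642/9842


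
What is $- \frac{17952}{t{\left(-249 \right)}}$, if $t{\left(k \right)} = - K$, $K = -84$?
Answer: $- \frac{1496}{7} \approx -213.71$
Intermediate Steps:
$t{\left(k \right)} = 84$ ($t{\left(k \right)} = \left(-1\right) \left(-84\right) = 84$)
$- \frac{17952}{t{\left(-249 \right)}} = - \frac{17952}{84} = \left(-17952\right) \frac{1}{84} = - \frac{1496}{7}$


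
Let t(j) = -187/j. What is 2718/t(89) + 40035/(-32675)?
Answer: -1582326879/1222045 ≈ -1294.8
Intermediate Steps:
2718/t(89) + 40035/(-32675) = 2718/((-187/89)) + 40035/(-32675) = 2718/((-187*1/89)) + 40035*(-1/32675) = 2718/(-187/89) - 8007/6535 = 2718*(-89/187) - 8007/6535 = -241902/187 - 8007/6535 = -1582326879/1222045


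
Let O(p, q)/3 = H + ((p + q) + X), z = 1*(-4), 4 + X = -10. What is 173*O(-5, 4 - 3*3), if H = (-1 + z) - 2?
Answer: -16089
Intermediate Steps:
X = -14 (X = -4 - 10 = -14)
z = -4
H = -7 (H = (-1 - 4) - 2 = -5 - 2 = -7)
O(p, q) = -63 + 3*p + 3*q (O(p, q) = 3*(-7 + ((p + q) - 14)) = 3*(-7 + (-14 + p + q)) = 3*(-21 + p + q) = -63 + 3*p + 3*q)
173*O(-5, 4 - 3*3) = 173*(-63 + 3*(-5) + 3*(4 - 3*3)) = 173*(-63 - 15 + 3*(4 - 9)) = 173*(-63 - 15 + 3*(-5)) = 173*(-63 - 15 - 15) = 173*(-93) = -16089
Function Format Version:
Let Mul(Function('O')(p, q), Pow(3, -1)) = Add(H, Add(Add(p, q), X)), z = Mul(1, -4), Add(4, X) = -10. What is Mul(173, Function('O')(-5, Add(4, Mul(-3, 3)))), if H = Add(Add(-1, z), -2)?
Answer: -16089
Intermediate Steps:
X = -14 (X = Add(-4, -10) = -14)
z = -4
H = -7 (H = Add(Add(-1, -4), -2) = Add(-5, -2) = -7)
Function('O')(p, q) = Add(-63, Mul(3, p), Mul(3, q)) (Function('O')(p, q) = Mul(3, Add(-7, Add(Add(p, q), -14))) = Mul(3, Add(-7, Add(-14, p, q))) = Mul(3, Add(-21, p, q)) = Add(-63, Mul(3, p), Mul(3, q)))
Mul(173, Function('O')(-5, Add(4, Mul(-3, 3)))) = Mul(173, Add(-63, Mul(3, -5), Mul(3, Add(4, Mul(-3, 3))))) = Mul(173, Add(-63, -15, Mul(3, Add(4, -9)))) = Mul(173, Add(-63, -15, Mul(3, -5))) = Mul(173, Add(-63, -15, -15)) = Mul(173, -93) = -16089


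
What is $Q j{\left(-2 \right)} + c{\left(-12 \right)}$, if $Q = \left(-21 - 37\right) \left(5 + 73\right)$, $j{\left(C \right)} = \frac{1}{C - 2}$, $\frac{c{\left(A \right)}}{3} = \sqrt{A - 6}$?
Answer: $1131 + 9 i \sqrt{2} \approx 1131.0 + 12.728 i$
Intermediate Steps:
$c{\left(A \right)} = 3 \sqrt{-6 + A}$ ($c{\left(A \right)} = 3 \sqrt{A - 6} = 3 \sqrt{-6 + A}$)
$j{\left(C \right)} = \frac{1}{-2 + C}$
$Q = -4524$ ($Q = \left(-58\right) 78 = -4524$)
$Q j{\left(-2 \right)} + c{\left(-12 \right)} = - \frac{4524}{-2 - 2} + 3 \sqrt{-6 - 12} = - \frac{4524}{-4} + 3 \sqrt{-18} = \left(-4524\right) \left(- \frac{1}{4}\right) + 3 \cdot 3 i \sqrt{2} = 1131 + 9 i \sqrt{2}$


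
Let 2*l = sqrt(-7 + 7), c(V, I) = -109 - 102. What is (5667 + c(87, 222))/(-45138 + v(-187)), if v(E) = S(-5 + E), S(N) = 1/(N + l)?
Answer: -1047552/8666497 ≈ -0.12087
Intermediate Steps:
c(V, I) = -211
l = 0 (l = sqrt(-7 + 7)/2 = sqrt(0)/2 = (1/2)*0 = 0)
S(N) = 1/N (S(N) = 1/(N + 0) = 1/N)
v(E) = 1/(-5 + E)
(5667 + c(87, 222))/(-45138 + v(-187)) = (5667 - 211)/(-45138 + 1/(-5 - 187)) = 5456/(-45138 + 1/(-192)) = 5456/(-45138 - 1/192) = 5456/(-8666497/192) = 5456*(-192/8666497) = -1047552/8666497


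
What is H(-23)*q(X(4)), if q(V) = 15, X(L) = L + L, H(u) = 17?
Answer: 255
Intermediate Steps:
X(L) = 2*L
H(-23)*q(X(4)) = 17*15 = 255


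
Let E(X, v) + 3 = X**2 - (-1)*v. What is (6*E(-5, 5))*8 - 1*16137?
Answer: -14841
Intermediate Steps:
E(X, v) = -3 + v + X**2 (E(X, v) = -3 + (X**2 - (-1)*v) = -3 + (X**2 + v) = -3 + (v + X**2) = -3 + v + X**2)
(6*E(-5, 5))*8 - 1*16137 = (6*(-3 + 5 + (-5)**2))*8 - 1*16137 = (6*(-3 + 5 + 25))*8 - 16137 = (6*27)*8 - 16137 = 162*8 - 16137 = 1296 - 16137 = -14841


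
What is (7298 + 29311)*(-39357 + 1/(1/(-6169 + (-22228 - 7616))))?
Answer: -2759220330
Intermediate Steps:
(7298 + 29311)*(-39357 + 1/(1/(-6169 + (-22228 - 7616)))) = 36609*(-39357 + 1/(1/(-6169 - 29844))) = 36609*(-39357 + 1/(1/(-36013))) = 36609*(-39357 + 1/(-1/36013)) = 36609*(-39357 - 36013) = 36609*(-75370) = -2759220330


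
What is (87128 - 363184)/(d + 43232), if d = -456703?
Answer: 276056/413471 ≈ 0.66765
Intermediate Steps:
(87128 - 363184)/(d + 43232) = (87128 - 363184)/(-456703 + 43232) = -276056/(-413471) = -276056*(-1/413471) = 276056/413471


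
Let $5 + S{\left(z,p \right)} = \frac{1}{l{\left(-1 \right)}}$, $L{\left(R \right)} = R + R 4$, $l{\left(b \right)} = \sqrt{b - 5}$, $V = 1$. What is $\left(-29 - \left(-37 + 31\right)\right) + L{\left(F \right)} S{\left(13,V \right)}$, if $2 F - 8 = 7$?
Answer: $- \frac{421}{2} - \frac{25 i \sqrt{6}}{4} \approx -210.5 - 15.309 i$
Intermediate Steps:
$l{\left(b \right)} = \sqrt{-5 + b}$
$F = \frac{15}{2}$ ($F = 4 + \frac{1}{2} \cdot 7 = 4 + \frac{7}{2} = \frac{15}{2} \approx 7.5$)
$L{\left(R \right)} = 5 R$ ($L{\left(R \right)} = R + 4 R = 5 R$)
$S{\left(z,p \right)} = -5 - \frac{i \sqrt{6}}{6}$ ($S{\left(z,p \right)} = -5 + \frac{1}{\sqrt{-5 - 1}} = -5 + \frac{1}{\sqrt{-6}} = -5 + \frac{1}{i \sqrt{6}} = -5 - \frac{i \sqrt{6}}{6}$)
$\left(-29 - \left(-37 + 31\right)\right) + L{\left(F \right)} S{\left(13,V \right)} = \left(-29 - \left(-37 + 31\right)\right) + 5 \cdot \frac{15}{2} \left(-5 - \frac{i \sqrt{6}}{6}\right) = \left(-29 - -6\right) + \frac{75 \left(-5 - \frac{i \sqrt{6}}{6}\right)}{2} = \left(-29 + 6\right) - \left(\frac{375}{2} + \frac{25 i \sqrt{6}}{4}\right) = -23 - \left(\frac{375}{2} + \frac{25 i \sqrt{6}}{4}\right) = - \frac{421}{2} - \frac{25 i \sqrt{6}}{4}$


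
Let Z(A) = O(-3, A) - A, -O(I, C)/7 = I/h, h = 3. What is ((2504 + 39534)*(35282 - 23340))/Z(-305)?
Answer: 125504449/78 ≈ 1.6090e+6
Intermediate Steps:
O(I, C) = -7*I/3
Z(A) = 7 - A (Z(A) = -7/3*(-3) - A = 7 - A)
((2504 + 39534)*(35282 - 23340))/Z(-305) = ((2504 + 39534)*(35282 - 23340))/(7 - 1*(-305)) = (42038*11942)/(7 + 305) = 502017796/312 = 502017796*(1/312) = 125504449/78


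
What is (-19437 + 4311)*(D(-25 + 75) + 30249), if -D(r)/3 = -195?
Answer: -466395084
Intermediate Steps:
D(r) = 585 (D(r) = -3*(-195) = 585)
(-19437 + 4311)*(D(-25 + 75) + 30249) = (-19437 + 4311)*(585 + 30249) = -15126*30834 = -466395084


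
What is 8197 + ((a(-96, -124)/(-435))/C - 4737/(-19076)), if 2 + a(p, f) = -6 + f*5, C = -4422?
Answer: 150394996365701/18347010660 ≈ 8197.3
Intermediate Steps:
a(p, f) = -8 + 5*f (a(p, f) = -2 + (-6 + f*5) = -2 + (-6 + 5*f) = -8 + 5*f)
8197 + ((a(-96, -124)/(-435))/C - 4737/(-19076)) = 8197 + (((-8 + 5*(-124))/(-435))/(-4422) - 4737/(-19076)) = 8197 + (((-8 - 620)*(-1/435))*(-1/4422) - 4737*(-1/19076)) = 8197 + (-628*(-1/435)*(-1/4422) + 4737/19076) = 8197 + ((628/435)*(-1/4422) + 4737/19076) = 8197 + (-314/961785 + 4737/19076) = 8197 + 4549985681/18347010660 = 150394996365701/18347010660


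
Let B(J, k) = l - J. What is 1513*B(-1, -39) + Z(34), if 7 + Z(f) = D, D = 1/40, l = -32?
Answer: -1876399/40 ≈ -46910.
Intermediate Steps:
D = 1/40 ≈ 0.025000
B(J, k) = -32 - J
Z(f) = -279/40 (Z(f) = -7 + 1/40 = -279/40)
1513*B(-1, -39) + Z(34) = 1513*(-32 - 1*(-1)) - 279/40 = 1513*(-32 + 1) - 279/40 = 1513*(-31) - 279/40 = -46903 - 279/40 = -1876399/40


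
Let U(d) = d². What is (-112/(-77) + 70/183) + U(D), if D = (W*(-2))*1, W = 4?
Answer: 132530/2013 ≈ 65.837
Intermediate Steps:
D = -8 (D = (4*(-2))*1 = -8*1 = -8)
(-112/(-77) + 70/183) + U(D) = (-112/(-77) + 70/183) + (-8)² = (-112*(-1/77) + 70*(1/183)) + 64 = (16/11 + 70/183) + 64 = 3698/2013 + 64 = 132530/2013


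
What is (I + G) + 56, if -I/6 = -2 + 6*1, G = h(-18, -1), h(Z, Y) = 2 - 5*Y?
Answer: 39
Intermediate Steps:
G = 7 (G = 2 - 5*(-1) = 2 + 5 = 7)
I = -24 (I = -6*(-2 + 6*1) = -6*(-2 + 6) = -6*4 = -24)
(I + G) + 56 = (-24 + 7) + 56 = -17 + 56 = 39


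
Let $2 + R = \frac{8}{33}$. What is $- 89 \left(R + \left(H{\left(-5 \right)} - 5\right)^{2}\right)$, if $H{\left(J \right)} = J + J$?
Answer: $- \frac{655663}{33} \approx -19869.0$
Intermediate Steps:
$H{\left(J \right)} = 2 J$
$R = - \frac{58}{33}$ ($R = -2 + \frac{8}{33} = - \frac{58}{33} \approx -1.7576$)
$- 89 \left(R + \left(H{\left(-5 \right)} - 5\right)^{2}\right) = - 89 \left(- \frac{58}{33} + \left(2 \left(-5\right) - 5\right)^{2}\right) = - 89 \left(- \frac{58}{33} + \left(-10 - 5\right)^{2}\right) = - 89 \left(- \frac{58}{33} + \left(-15\right)^{2}\right) = - 89 \left(- \frac{58}{33} + 225\right) = \left(-89\right) \frac{7367}{33} = - \frac{655663}{33}$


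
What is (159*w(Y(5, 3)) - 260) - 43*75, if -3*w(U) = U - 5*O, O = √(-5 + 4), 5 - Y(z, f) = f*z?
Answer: -2955 + 265*I ≈ -2955.0 + 265.0*I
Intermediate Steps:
Y(z, f) = 5 - f*z
O = I (O = √(-1) = I ≈ 1.0*I)
w(U) = -U/3 + 5*I/3 (w(U) = -(U - 5*I)/3 = -U/3 + 5*I/3)
(159*w(Y(5, 3)) - 260) - 43*75 = (159*(-(5 - 1*3*5)/3 + 5*I/3) - 260) - 43*75 = (159*(-(5 - 15)/3 + 5*I/3) - 260) - 3225 = (159*(-⅓*(-10) + 5*I/3) - 260) - 3225 = (159*(10/3 + 5*I/3) - 260) - 3225 = ((530 + 265*I) - 260) - 3225 = (270 + 265*I) - 3225 = -2955 + 265*I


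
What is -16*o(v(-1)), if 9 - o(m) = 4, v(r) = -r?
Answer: -80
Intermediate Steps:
o(m) = 5 (o(m) = 9 - 1*4 = 9 - 4 = 5)
-16*o(v(-1)) = -16*5 = -80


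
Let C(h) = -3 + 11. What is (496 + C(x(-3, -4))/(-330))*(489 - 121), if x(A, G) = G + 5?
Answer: 30115648/165 ≈ 1.8252e+5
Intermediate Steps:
x(A, G) = 5 + G
C(h) = 8
(496 + C(x(-3, -4))/(-330))*(489 - 121) = (496 + 8/(-330))*(489 - 121) = (496 + 8*(-1/330))*368 = (496 - 4/165)*368 = (81836/165)*368 = 30115648/165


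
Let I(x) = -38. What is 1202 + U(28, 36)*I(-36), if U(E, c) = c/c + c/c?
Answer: 1126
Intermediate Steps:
U(E, c) = 2 (U(E, c) = 1 + 1 = 2)
1202 + U(28, 36)*I(-36) = 1202 + 2*(-38) = 1202 - 76 = 1126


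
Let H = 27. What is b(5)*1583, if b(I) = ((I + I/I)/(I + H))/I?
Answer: 4749/80 ≈ 59.362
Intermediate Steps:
b(I) = (1 + I)/(I*(27 + I)) (b(I) = ((I + I/I)/(I + 27))/I = ((I + 1)/(27 + I))/I = ((1 + I)/(27 + I))/I = (1 + I)/(I*(27 + I)))
b(5)*1583 = ((1 + 5)/(5*(27 + 5)))*1583 = ((⅕)*6/32)*1583 = ((⅕)*(1/32)*6)*1583 = (3/80)*1583 = 4749/80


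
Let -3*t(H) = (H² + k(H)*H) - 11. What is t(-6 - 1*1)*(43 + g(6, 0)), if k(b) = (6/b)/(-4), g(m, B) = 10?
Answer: -3869/6 ≈ -644.83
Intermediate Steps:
k(b) = -3/(2*b) (k(b) = (6/b)*(-¼) = -3/(2*b))
t(H) = 25/6 - H²/3 (t(H) = -((H² + (-3/(2*H))*H) - 11)/3 = -((H² - 3/2) - 11)/3 = -((-3/2 + H²) - 11)/3 = -(-25/2 + H²)/3 = 25/6 - H²/3)
t(-6 - 1*1)*(43 + g(6, 0)) = (25/6 - (-6 - 1*1)²/3)*(43 + 10) = (25/6 - (-6 - 1)²/3)*53 = (25/6 - ⅓*(-7)²)*53 = (25/6 - ⅓*49)*53 = (25/6 - 49/3)*53 = -73/6*53 = -3869/6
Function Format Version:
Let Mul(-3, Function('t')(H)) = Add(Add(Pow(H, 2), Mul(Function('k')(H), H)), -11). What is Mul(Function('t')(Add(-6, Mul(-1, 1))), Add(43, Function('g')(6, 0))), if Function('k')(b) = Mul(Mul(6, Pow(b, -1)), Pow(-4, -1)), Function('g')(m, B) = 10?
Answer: Rational(-3869, 6) ≈ -644.83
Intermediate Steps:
Function('k')(b) = Mul(Rational(-3, 2), Pow(b, -1)) (Function('k')(b) = Mul(Mul(6, Pow(b, -1)), Rational(-1, 4)) = Mul(Rational(-3, 2), Pow(b, -1)))
Function('t')(H) = Add(Rational(25, 6), Mul(Rational(-1, 3), Pow(H, 2))) (Function('t')(H) = Mul(Rational(-1, 3), Add(Add(Pow(H, 2), Mul(Mul(Rational(-3, 2), Pow(H, -1)), H)), -11)) = Mul(Rational(-1, 3), Add(Add(Pow(H, 2), Rational(-3, 2)), -11)) = Mul(Rational(-1, 3), Add(Add(Rational(-3, 2), Pow(H, 2)), -11)) = Mul(Rational(-1, 3), Add(Rational(-25, 2), Pow(H, 2))) = Add(Rational(25, 6), Mul(Rational(-1, 3), Pow(H, 2))))
Mul(Function('t')(Add(-6, Mul(-1, 1))), Add(43, Function('g')(6, 0))) = Mul(Add(Rational(25, 6), Mul(Rational(-1, 3), Pow(Add(-6, Mul(-1, 1)), 2))), Add(43, 10)) = Mul(Add(Rational(25, 6), Mul(Rational(-1, 3), Pow(Add(-6, -1), 2))), 53) = Mul(Add(Rational(25, 6), Mul(Rational(-1, 3), Pow(-7, 2))), 53) = Mul(Add(Rational(25, 6), Mul(Rational(-1, 3), 49)), 53) = Mul(Add(Rational(25, 6), Rational(-49, 3)), 53) = Mul(Rational(-73, 6), 53) = Rational(-3869, 6)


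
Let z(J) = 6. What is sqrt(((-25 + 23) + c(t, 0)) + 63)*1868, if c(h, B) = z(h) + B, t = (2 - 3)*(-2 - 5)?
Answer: 1868*sqrt(67) ≈ 15290.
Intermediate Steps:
t = 7 (t = -1*(-7) = 7)
c(h, B) = 6 + B
sqrt(((-25 + 23) + c(t, 0)) + 63)*1868 = sqrt(((-25 + 23) + (6 + 0)) + 63)*1868 = sqrt((-2 + 6) + 63)*1868 = sqrt(4 + 63)*1868 = sqrt(67)*1868 = 1868*sqrt(67)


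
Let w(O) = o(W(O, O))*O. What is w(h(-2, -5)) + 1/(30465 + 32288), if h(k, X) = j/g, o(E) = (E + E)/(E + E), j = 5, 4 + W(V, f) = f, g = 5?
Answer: 62754/62753 ≈ 1.0000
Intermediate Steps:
W(V, f) = -4 + f
o(E) = 1 (o(E) = (2*E)/((2*E)) = (2*E)*(1/(2*E)) = 1)
h(k, X) = 1 (h(k, X) = 5/5 = 5*(1/5) = 1)
w(O) = O (w(O) = 1*O = O)
w(h(-2, -5)) + 1/(30465 + 32288) = 1 + 1/(30465 + 32288) = 1 + 1/62753 = 62754/62753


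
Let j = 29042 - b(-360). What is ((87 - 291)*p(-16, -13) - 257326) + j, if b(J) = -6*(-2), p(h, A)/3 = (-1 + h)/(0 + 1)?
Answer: -217892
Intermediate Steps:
p(h, A) = -3 + 3*h (p(h, A) = 3*((-1 + h)/(0 + 1)) = 3*((-1 + h)/1) = 3*((-1 + h)*1) = 3*(-1 + h) = -3 + 3*h)
b(J) = 12
j = 29030 (j = 29042 - 1*12 = 29042 - 12 = 29030)
((87 - 291)*p(-16, -13) - 257326) + j = ((87 - 291)*(-3 + 3*(-16)) - 257326) + 29030 = (-204*(-3 - 48) - 257326) + 29030 = (-204*(-51) - 257326) + 29030 = (10404 - 257326) + 29030 = -246922 + 29030 = -217892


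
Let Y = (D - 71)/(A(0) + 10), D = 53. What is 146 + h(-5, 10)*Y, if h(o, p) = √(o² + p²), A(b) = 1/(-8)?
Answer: 146 - 720*√5/79 ≈ 125.62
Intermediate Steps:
A(b) = -⅛
Y = -144/79 (Y = (53 - 71)/(-⅛ + 10) = -18/79/8 = -18*8/79 = -144/79 ≈ -1.8228)
146 + h(-5, 10)*Y = 146 + √((-5)² + 10²)*(-144/79) = 146 + √(25 + 100)*(-144/79) = 146 + √125*(-144/79) = 146 + (5*√5)*(-144/79) = 146 - 720*√5/79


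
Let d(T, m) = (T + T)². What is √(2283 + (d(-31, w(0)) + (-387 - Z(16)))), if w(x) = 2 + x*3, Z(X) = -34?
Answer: √5774 ≈ 75.987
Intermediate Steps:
w(x) = 2 + 3*x
d(T, m) = 4*T² (d(T, m) = (2*T)² = 4*T²)
√(2283 + (d(-31, w(0)) + (-387 - Z(16)))) = √(2283 + (4*(-31)² + (-387 - 1*(-34)))) = √(2283 + (4*961 + (-387 + 34))) = √(2283 + (3844 - 353)) = √(2283 + 3491) = √5774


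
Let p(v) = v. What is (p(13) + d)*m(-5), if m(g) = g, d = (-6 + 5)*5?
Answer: -40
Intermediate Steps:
d = -5 (d = -1*5 = -5)
(p(13) + d)*m(-5) = (13 - 5)*(-5) = 8*(-5) = -40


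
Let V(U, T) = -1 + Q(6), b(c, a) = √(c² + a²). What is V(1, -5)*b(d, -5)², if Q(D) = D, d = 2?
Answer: 145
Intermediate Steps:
b(c, a) = √(a² + c²)
V(U, T) = 5 (V(U, T) = -1 + 6 = 5)
V(1, -5)*b(d, -5)² = 5*(√((-5)² + 2²))² = 5*(√(25 + 4))² = 5*(√29)² = 5*29 = 145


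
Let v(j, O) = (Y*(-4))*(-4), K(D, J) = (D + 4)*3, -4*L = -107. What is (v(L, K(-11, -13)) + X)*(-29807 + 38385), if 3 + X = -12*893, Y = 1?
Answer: -91810334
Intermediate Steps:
L = 107/4 (L = -1/4*(-107) = 107/4 ≈ 26.750)
K(D, J) = 12 + 3*D (K(D, J) = (4 + D)*3 = 12 + 3*D)
v(j, O) = 16 (v(j, O) = (1*(-4))*(-4) = -4*(-4) = 16)
X = -10719 (X = -3 - 12*893 = -3 - 10716 = -10719)
(v(L, K(-11, -13)) + X)*(-29807 + 38385) = (16 - 10719)*(-29807 + 38385) = -10703*8578 = -91810334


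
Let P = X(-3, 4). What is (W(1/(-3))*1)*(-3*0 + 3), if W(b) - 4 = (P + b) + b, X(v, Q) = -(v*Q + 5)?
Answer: 31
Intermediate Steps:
X(v, Q) = -5 - Q*v (X(v, Q) = -(Q*v + 5) = -(5 + Q*v) = -5 - Q*v)
P = 7 (P = -5 - 1*4*(-3) = -5 + 12 = 7)
W(b) = 11 + 2*b (W(b) = 4 + ((7 + b) + b) = 4 + (7 + 2*b) = 11 + 2*b)
(W(1/(-3))*1)*(-3*0 + 3) = ((11 + 2/(-3))*1)*(-3*0 + 3) = ((11 + 2*(-⅓))*1)*(0 + 3) = ((11 - ⅔)*1)*3 = ((31/3)*1)*3 = (31/3)*3 = 31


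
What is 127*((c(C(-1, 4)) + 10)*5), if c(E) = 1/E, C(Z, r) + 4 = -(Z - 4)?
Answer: 6985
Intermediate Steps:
C(Z, r) = -Z (C(Z, r) = -4 - (Z - 4) = -4 - (-4 + Z) = -4 + (4 - Z) = -Z)
c(E) = 1/E
127*((c(C(-1, 4)) + 10)*5) = 127*((1/(-1*(-1)) + 10)*5) = 127*((1/1 + 10)*5) = 127*((1 + 10)*5) = 127*(11*5) = 127*55 = 6985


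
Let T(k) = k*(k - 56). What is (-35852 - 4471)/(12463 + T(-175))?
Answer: -40323/52888 ≈ -0.76242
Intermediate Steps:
T(k) = k*(-56 + k)
(-35852 - 4471)/(12463 + T(-175)) = (-35852 - 4471)/(12463 - 175*(-56 - 175)) = -40323/(12463 - 175*(-231)) = -40323/(12463 + 40425) = -40323/52888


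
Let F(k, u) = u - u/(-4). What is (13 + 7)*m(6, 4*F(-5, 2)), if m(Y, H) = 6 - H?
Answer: -80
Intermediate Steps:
F(k, u) = 5*u/4 (F(k, u) = u - u*(-1)/4 = u - (-1)*u/4 = u + u/4 = 5*u/4)
(13 + 7)*m(6, 4*F(-5, 2)) = (13 + 7)*(6 - 4*(5/4)*2) = 20*(6 - 4*5/2) = 20*(6 - 1*10) = 20*(6 - 10) = 20*(-4) = -80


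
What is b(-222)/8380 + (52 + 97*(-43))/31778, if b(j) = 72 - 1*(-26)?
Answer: -3925372/33287455 ≈ -0.11792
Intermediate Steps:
b(j) = 98 (b(j) = 72 + 26 = 98)
b(-222)/8380 + (52 + 97*(-43))/31778 = 98/8380 + (52 + 97*(-43))/31778 = 98*(1/8380) + (52 - 4171)*(1/31778) = 49/4190 - 4119*1/31778 = 49/4190 - 4119/31778 = -3925372/33287455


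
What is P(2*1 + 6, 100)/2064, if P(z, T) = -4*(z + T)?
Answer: -9/43 ≈ -0.20930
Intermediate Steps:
P(z, T) = -4*T - 4*z (P(z, T) = -4*(T + z) = -4*T - 4*z)
P(2*1 + 6, 100)/2064 = (-4*100 - 4*(2*1 + 6))/2064 = (-400 - 4*(2 + 6))*(1/2064) = (-400 - 4*8)*(1/2064) = (-400 - 32)*(1/2064) = -432*1/2064 = -9/43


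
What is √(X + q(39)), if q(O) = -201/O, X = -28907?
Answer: 3*I*√542906/13 ≈ 170.04*I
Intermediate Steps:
√(X + q(39)) = √(-28907 - 201/39) = √(-28907 - 201*1/39) = √(-28907 - 67/13) = √(-375858/13) = 3*I*√542906/13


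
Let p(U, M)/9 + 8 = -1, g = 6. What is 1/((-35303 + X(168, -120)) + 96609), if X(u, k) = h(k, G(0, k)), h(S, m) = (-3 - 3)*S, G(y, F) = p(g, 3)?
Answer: 1/62026 ≈ 1.6122e-5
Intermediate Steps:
p(U, M) = -81 (p(U, M) = -72 + 9*(-1) = -72 - 9 = -81)
G(y, F) = -81
h(S, m) = -6*S
X(u, k) = -6*k
1/((-35303 + X(168, -120)) + 96609) = 1/((-35303 - 6*(-120)) + 96609) = 1/((-35303 + 720) + 96609) = 1/(-34583 + 96609) = 1/62026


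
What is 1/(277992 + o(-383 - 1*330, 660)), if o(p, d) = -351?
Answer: 1/277641 ≈ 3.6018e-6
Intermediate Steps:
1/(277992 + o(-383 - 1*330, 660)) = 1/(277992 - 351) = 1/277641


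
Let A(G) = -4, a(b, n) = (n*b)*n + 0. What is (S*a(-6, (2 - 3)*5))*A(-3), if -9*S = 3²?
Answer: -600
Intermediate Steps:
a(b, n) = b*n² (a(b, n) = (b*n)*n + 0 = b*n² + 0 = b*n²)
S = -1 (S = -⅑*3² = -⅑*9 = -1)
(S*a(-6, (2 - 3)*5))*A(-3) = -(-6)*((2 - 3)*5)²*(-4) = -(-6)*(-1*5)²*(-4) = -(-6)*(-5)²*(-4) = -(-6)*25*(-4) = -1*(-150)*(-4) = 150*(-4) = -600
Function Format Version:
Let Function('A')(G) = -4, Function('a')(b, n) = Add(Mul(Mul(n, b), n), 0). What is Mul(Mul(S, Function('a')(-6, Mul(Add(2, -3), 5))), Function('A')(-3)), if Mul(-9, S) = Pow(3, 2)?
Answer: -600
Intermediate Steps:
Function('a')(b, n) = Mul(b, Pow(n, 2)) (Function('a')(b, n) = Add(Mul(Mul(b, n), n), 0) = Add(Mul(b, Pow(n, 2)), 0) = Mul(b, Pow(n, 2)))
S = -1 (S = Mul(Rational(-1, 9), Pow(3, 2)) = Mul(Rational(-1, 9), 9) = -1)
Mul(Mul(S, Function('a')(-6, Mul(Add(2, -3), 5))), Function('A')(-3)) = Mul(Mul(-1, Mul(-6, Pow(Mul(Add(2, -3), 5), 2))), -4) = Mul(Mul(-1, Mul(-6, Pow(Mul(-1, 5), 2))), -4) = Mul(Mul(-1, Mul(-6, Pow(-5, 2))), -4) = Mul(Mul(-1, Mul(-6, 25)), -4) = Mul(Mul(-1, -150), -4) = Mul(150, -4) = -600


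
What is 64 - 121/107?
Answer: 6727/107 ≈ 62.869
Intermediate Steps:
64 - 121/107 = 6727/107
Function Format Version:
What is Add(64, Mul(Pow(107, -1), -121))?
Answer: Rational(6727, 107) ≈ 62.869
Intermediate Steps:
Add(64, Mul(Pow(107, -1), -121)) = Add(64, Mul(Rational(1, 107), -121)) = Add(64, Rational(-121, 107)) = Rational(6727, 107)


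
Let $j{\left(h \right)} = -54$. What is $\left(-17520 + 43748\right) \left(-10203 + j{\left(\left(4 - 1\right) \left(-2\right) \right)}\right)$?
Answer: $-269020596$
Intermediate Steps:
$\left(-17520 + 43748\right) \left(-10203 + j{\left(\left(4 - 1\right) \left(-2\right) \right)}\right) = \left(-17520 + 43748\right) \left(-10203 - 54\right) = 26228 \left(-10257\right) = -269020596$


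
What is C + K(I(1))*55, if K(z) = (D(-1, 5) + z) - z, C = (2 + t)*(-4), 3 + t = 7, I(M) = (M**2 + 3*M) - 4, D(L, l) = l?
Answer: 251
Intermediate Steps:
I(M) = -4 + M**2 + 3*M
t = 4 (t = -3 + 7 = 4)
C = -24 (C = (2 + 4)*(-4) = 6*(-4) = -24)
K(z) = 5 (K(z) = (5 + z) - z = 5)
C + K(I(1))*55 = -24 + 5*55 = -24 + 275 = 251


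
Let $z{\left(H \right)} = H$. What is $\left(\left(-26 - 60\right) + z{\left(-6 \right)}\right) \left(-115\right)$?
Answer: $10580$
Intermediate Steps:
$\left(\left(-26 - 60\right) + z{\left(-6 \right)}\right) \left(-115\right) = \left(\left(-26 - 60\right) - 6\right) \left(-115\right) = \left(-86 - 6\right) \left(-115\right) = \left(-92\right) \left(-115\right) = 10580$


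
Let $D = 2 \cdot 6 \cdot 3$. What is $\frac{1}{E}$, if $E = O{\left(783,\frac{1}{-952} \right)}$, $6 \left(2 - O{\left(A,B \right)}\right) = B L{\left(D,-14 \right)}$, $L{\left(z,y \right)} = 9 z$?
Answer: $\frac{476}{979} \approx 0.48621$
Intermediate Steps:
$D = 36$ ($D = 12 \cdot 3 = 36$)
$O{\left(A,B \right)} = 2 - 54 B$ ($O{\left(A,B \right)} = 2 - \frac{B 9 \cdot 36}{6} = 2 - \frac{B 324}{6} = 2 - \frac{324 B}{6} = 2 - 54 B$)
$E = \frac{979}{476}$ ($E = 2 - \frac{54}{-952} = 2 - - \frac{27}{476} = 2 + \frac{27}{476} = \frac{979}{476} \approx 2.0567$)
$\frac{1}{E} = \frac{1}{\frac{979}{476}} = \frac{476}{979}$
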